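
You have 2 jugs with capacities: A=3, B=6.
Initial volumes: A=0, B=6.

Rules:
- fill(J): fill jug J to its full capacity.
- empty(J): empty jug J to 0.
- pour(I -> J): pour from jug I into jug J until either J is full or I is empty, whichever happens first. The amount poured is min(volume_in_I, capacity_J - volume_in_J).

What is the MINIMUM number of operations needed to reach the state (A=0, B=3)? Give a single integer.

BFS from (A=0, B=6). One shortest path:
  1. pour(B -> A) -> (A=3 B=3)
  2. empty(A) -> (A=0 B=3)
Reached target in 2 moves.

Answer: 2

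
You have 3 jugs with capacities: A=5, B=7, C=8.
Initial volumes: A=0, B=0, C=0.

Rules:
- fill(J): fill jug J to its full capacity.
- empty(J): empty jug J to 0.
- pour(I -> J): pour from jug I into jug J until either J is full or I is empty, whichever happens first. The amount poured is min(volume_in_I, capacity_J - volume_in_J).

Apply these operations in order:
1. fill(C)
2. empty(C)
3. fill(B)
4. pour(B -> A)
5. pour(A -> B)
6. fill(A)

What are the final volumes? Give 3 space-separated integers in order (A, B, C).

Answer: 5 7 0

Derivation:
Step 1: fill(C) -> (A=0 B=0 C=8)
Step 2: empty(C) -> (A=0 B=0 C=0)
Step 3: fill(B) -> (A=0 B=7 C=0)
Step 4: pour(B -> A) -> (A=5 B=2 C=0)
Step 5: pour(A -> B) -> (A=0 B=7 C=0)
Step 6: fill(A) -> (A=5 B=7 C=0)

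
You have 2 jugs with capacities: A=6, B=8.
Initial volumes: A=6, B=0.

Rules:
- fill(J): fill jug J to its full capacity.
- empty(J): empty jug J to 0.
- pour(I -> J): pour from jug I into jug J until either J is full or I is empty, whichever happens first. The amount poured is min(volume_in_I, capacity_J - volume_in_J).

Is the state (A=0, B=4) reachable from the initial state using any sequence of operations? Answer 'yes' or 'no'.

BFS from (A=6, B=0):
  1. pour(A -> B) -> (A=0 B=6)
  2. fill(A) -> (A=6 B=6)
  3. pour(A -> B) -> (A=4 B=8)
  4. empty(B) -> (A=4 B=0)
  5. pour(A -> B) -> (A=0 B=4)
Target reached → yes.

Answer: yes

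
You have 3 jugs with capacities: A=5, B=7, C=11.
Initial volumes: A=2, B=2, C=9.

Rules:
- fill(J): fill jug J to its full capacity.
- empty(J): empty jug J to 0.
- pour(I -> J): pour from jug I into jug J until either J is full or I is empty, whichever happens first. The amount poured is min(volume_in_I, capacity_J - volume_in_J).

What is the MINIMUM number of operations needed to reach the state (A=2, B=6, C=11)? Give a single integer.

BFS from (A=2, B=2, C=9). One shortest path:
  1. fill(C) -> (A=2 B=2 C=11)
  2. pour(C -> B) -> (A=2 B=7 C=6)
  3. empty(B) -> (A=2 B=0 C=6)
  4. pour(C -> B) -> (A=2 B=6 C=0)
  5. fill(C) -> (A=2 B=6 C=11)
Reached target in 5 moves.

Answer: 5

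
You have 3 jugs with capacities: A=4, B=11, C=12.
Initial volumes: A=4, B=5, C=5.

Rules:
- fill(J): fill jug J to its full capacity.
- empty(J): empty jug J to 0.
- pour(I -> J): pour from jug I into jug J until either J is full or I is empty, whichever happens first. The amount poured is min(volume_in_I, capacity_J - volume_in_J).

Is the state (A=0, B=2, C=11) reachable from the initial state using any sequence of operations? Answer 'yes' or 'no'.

BFS from (A=4, B=5, C=5):
  1. empty(C) -> (A=4 B=5 C=0)
  2. pour(A -> B) -> (A=0 B=9 C=0)
  3. fill(A) -> (A=4 B=9 C=0)
  4. pour(A -> B) -> (A=2 B=11 C=0)
  5. pour(B -> C) -> (A=2 B=0 C=11)
  6. pour(A -> B) -> (A=0 B=2 C=11)
Target reached → yes.

Answer: yes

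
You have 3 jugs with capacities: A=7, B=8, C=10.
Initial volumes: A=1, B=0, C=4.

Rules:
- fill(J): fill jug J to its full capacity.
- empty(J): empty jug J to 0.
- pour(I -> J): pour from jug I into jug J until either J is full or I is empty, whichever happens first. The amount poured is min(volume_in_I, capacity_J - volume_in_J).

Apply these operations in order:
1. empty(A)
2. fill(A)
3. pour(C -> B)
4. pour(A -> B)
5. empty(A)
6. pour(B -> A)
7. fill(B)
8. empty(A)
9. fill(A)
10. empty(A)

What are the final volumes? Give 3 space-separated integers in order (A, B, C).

Answer: 0 8 0

Derivation:
Step 1: empty(A) -> (A=0 B=0 C=4)
Step 2: fill(A) -> (A=7 B=0 C=4)
Step 3: pour(C -> B) -> (A=7 B=4 C=0)
Step 4: pour(A -> B) -> (A=3 B=8 C=0)
Step 5: empty(A) -> (A=0 B=8 C=0)
Step 6: pour(B -> A) -> (A=7 B=1 C=0)
Step 7: fill(B) -> (A=7 B=8 C=0)
Step 8: empty(A) -> (A=0 B=8 C=0)
Step 9: fill(A) -> (A=7 B=8 C=0)
Step 10: empty(A) -> (A=0 B=8 C=0)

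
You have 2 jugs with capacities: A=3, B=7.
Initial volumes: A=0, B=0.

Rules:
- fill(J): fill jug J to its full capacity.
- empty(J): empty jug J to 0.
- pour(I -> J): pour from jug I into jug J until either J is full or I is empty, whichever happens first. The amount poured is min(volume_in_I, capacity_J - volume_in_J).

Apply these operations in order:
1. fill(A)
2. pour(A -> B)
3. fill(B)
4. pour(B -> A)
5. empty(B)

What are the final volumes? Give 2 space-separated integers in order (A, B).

Step 1: fill(A) -> (A=3 B=0)
Step 2: pour(A -> B) -> (A=0 B=3)
Step 3: fill(B) -> (A=0 B=7)
Step 4: pour(B -> A) -> (A=3 B=4)
Step 5: empty(B) -> (A=3 B=0)

Answer: 3 0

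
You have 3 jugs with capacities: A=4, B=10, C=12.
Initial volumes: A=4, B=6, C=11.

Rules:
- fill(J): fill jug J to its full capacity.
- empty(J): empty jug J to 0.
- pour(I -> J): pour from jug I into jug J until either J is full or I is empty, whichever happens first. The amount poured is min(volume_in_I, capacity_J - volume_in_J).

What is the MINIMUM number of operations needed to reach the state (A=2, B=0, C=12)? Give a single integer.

Answer: 4

Derivation:
BFS from (A=4, B=6, C=11). One shortest path:
  1. fill(B) -> (A=4 B=10 C=11)
  2. empty(C) -> (A=4 B=10 C=0)
  3. pour(B -> C) -> (A=4 B=0 C=10)
  4. pour(A -> C) -> (A=2 B=0 C=12)
Reached target in 4 moves.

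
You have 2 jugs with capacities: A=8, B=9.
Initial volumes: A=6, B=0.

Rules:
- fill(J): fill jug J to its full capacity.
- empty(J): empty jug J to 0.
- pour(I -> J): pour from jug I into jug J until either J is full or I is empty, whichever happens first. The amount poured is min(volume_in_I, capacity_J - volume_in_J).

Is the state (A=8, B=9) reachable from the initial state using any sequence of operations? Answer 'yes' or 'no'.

Answer: yes

Derivation:
BFS from (A=6, B=0):
  1. fill(A) -> (A=8 B=0)
  2. fill(B) -> (A=8 B=9)
Target reached → yes.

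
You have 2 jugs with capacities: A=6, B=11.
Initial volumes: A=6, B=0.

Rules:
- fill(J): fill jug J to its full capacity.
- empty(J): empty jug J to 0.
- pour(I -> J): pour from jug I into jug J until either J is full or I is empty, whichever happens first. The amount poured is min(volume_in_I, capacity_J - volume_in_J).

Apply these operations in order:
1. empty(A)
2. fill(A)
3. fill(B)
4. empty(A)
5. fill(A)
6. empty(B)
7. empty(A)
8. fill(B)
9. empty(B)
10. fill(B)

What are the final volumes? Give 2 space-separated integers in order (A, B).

Step 1: empty(A) -> (A=0 B=0)
Step 2: fill(A) -> (A=6 B=0)
Step 3: fill(B) -> (A=6 B=11)
Step 4: empty(A) -> (A=0 B=11)
Step 5: fill(A) -> (A=6 B=11)
Step 6: empty(B) -> (A=6 B=0)
Step 7: empty(A) -> (A=0 B=0)
Step 8: fill(B) -> (A=0 B=11)
Step 9: empty(B) -> (A=0 B=0)
Step 10: fill(B) -> (A=0 B=11)

Answer: 0 11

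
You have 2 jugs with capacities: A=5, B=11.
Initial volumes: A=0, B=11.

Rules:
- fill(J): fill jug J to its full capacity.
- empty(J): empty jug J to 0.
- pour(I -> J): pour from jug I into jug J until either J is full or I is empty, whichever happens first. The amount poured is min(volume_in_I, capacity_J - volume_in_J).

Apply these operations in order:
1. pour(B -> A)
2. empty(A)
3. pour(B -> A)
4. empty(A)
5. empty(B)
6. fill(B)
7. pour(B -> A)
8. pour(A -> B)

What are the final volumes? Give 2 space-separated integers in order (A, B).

Step 1: pour(B -> A) -> (A=5 B=6)
Step 2: empty(A) -> (A=0 B=6)
Step 3: pour(B -> A) -> (A=5 B=1)
Step 4: empty(A) -> (A=0 B=1)
Step 5: empty(B) -> (A=0 B=0)
Step 6: fill(B) -> (A=0 B=11)
Step 7: pour(B -> A) -> (A=5 B=6)
Step 8: pour(A -> B) -> (A=0 B=11)

Answer: 0 11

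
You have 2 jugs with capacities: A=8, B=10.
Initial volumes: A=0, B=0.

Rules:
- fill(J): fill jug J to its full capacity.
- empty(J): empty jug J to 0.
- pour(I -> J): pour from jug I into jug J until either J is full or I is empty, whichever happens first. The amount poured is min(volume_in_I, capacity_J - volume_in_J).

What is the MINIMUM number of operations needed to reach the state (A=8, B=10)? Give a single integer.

BFS from (A=0, B=0). One shortest path:
  1. fill(A) -> (A=8 B=0)
  2. fill(B) -> (A=8 B=10)
Reached target in 2 moves.

Answer: 2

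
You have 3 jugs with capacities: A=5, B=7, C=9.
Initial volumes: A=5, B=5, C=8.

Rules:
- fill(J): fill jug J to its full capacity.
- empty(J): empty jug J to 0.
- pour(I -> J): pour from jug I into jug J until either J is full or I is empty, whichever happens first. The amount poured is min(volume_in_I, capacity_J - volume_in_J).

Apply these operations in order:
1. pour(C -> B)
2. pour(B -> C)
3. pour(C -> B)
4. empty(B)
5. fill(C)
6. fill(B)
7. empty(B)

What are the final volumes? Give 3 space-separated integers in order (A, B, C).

Answer: 5 0 9

Derivation:
Step 1: pour(C -> B) -> (A=5 B=7 C=6)
Step 2: pour(B -> C) -> (A=5 B=4 C=9)
Step 3: pour(C -> B) -> (A=5 B=7 C=6)
Step 4: empty(B) -> (A=5 B=0 C=6)
Step 5: fill(C) -> (A=5 B=0 C=9)
Step 6: fill(B) -> (A=5 B=7 C=9)
Step 7: empty(B) -> (A=5 B=0 C=9)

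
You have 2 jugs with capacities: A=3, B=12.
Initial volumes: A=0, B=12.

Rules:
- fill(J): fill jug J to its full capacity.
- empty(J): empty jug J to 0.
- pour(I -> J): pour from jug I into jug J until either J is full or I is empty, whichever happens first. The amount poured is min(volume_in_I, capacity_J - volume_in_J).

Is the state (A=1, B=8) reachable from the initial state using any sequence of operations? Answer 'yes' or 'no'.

BFS explored all 10 reachable states.
Reachable set includes: (0,0), (0,3), (0,6), (0,9), (0,12), (3,0), (3,3), (3,6), (3,9), (3,12)
Target (A=1, B=8) not in reachable set → no.

Answer: no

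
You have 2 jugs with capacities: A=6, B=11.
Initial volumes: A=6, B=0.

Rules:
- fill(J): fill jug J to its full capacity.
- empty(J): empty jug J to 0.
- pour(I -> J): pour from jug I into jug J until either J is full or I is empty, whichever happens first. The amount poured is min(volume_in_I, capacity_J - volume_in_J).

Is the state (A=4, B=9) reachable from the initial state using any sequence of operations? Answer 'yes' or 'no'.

Answer: no

Derivation:
BFS explored all 34 reachable states.
Reachable set includes: (0,0), (0,1), (0,2), (0,3), (0,4), (0,5), (0,6), (0,7), (0,8), (0,9), (0,10), (0,11) ...
Target (A=4, B=9) not in reachable set → no.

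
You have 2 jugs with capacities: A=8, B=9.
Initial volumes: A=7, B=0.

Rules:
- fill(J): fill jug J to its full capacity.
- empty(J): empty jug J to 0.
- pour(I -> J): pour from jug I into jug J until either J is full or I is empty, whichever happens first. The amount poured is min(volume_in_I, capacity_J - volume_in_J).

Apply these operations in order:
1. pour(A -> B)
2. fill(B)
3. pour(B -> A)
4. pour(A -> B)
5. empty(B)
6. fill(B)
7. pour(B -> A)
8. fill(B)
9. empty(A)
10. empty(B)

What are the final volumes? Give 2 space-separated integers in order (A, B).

Step 1: pour(A -> B) -> (A=0 B=7)
Step 2: fill(B) -> (A=0 B=9)
Step 3: pour(B -> A) -> (A=8 B=1)
Step 4: pour(A -> B) -> (A=0 B=9)
Step 5: empty(B) -> (A=0 B=0)
Step 6: fill(B) -> (A=0 B=9)
Step 7: pour(B -> A) -> (A=8 B=1)
Step 8: fill(B) -> (A=8 B=9)
Step 9: empty(A) -> (A=0 B=9)
Step 10: empty(B) -> (A=0 B=0)

Answer: 0 0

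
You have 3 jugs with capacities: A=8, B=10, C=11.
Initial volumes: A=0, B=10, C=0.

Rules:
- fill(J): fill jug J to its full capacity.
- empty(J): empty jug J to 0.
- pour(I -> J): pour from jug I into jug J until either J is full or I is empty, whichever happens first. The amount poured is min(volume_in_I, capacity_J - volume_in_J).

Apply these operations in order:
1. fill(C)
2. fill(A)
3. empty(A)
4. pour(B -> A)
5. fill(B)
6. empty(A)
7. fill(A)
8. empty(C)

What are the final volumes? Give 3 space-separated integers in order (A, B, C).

Answer: 8 10 0

Derivation:
Step 1: fill(C) -> (A=0 B=10 C=11)
Step 2: fill(A) -> (A=8 B=10 C=11)
Step 3: empty(A) -> (A=0 B=10 C=11)
Step 4: pour(B -> A) -> (A=8 B=2 C=11)
Step 5: fill(B) -> (A=8 B=10 C=11)
Step 6: empty(A) -> (A=0 B=10 C=11)
Step 7: fill(A) -> (A=8 B=10 C=11)
Step 8: empty(C) -> (A=8 B=10 C=0)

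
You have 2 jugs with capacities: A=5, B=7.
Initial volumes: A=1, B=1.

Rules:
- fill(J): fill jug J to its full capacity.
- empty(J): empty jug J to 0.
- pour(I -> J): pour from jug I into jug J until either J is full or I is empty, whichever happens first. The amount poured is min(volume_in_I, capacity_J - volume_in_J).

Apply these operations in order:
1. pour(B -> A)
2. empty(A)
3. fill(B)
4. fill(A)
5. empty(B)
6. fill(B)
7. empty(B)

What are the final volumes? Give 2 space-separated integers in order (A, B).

Answer: 5 0

Derivation:
Step 1: pour(B -> A) -> (A=2 B=0)
Step 2: empty(A) -> (A=0 B=0)
Step 3: fill(B) -> (A=0 B=7)
Step 4: fill(A) -> (A=5 B=7)
Step 5: empty(B) -> (A=5 B=0)
Step 6: fill(B) -> (A=5 B=7)
Step 7: empty(B) -> (A=5 B=0)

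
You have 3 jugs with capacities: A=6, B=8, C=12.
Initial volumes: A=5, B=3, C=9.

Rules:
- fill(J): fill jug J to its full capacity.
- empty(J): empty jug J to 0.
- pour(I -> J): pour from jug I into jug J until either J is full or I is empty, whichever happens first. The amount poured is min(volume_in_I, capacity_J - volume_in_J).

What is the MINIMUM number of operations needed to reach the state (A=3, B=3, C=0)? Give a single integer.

BFS from (A=5, B=3, C=9). One shortest path:
  1. fill(A) -> (A=6 B=3 C=9)
  2. pour(A -> C) -> (A=3 B=3 C=12)
  3. empty(C) -> (A=3 B=3 C=0)
Reached target in 3 moves.

Answer: 3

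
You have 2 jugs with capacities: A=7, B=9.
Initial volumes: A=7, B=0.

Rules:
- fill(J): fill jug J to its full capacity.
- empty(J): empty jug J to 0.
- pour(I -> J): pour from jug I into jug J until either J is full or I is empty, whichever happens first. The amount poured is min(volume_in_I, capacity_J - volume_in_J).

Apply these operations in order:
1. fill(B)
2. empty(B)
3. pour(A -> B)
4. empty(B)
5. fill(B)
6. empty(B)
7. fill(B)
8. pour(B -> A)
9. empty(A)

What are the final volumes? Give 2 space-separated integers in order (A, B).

Answer: 0 2

Derivation:
Step 1: fill(B) -> (A=7 B=9)
Step 2: empty(B) -> (A=7 B=0)
Step 3: pour(A -> B) -> (A=0 B=7)
Step 4: empty(B) -> (A=0 B=0)
Step 5: fill(B) -> (A=0 B=9)
Step 6: empty(B) -> (A=0 B=0)
Step 7: fill(B) -> (A=0 B=9)
Step 8: pour(B -> A) -> (A=7 B=2)
Step 9: empty(A) -> (A=0 B=2)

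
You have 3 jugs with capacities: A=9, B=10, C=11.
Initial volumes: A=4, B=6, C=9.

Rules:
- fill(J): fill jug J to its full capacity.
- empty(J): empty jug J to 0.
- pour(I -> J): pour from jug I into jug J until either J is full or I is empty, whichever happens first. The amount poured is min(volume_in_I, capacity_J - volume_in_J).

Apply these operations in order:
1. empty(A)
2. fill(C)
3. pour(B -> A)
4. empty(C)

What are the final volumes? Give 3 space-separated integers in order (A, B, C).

Step 1: empty(A) -> (A=0 B=6 C=9)
Step 2: fill(C) -> (A=0 B=6 C=11)
Step 3: pour(B -> A) -> (A=6 B=0 C=11)
Step 4: empty(C) -> (A=6 B=0 C=0)

Answer: 6 0 0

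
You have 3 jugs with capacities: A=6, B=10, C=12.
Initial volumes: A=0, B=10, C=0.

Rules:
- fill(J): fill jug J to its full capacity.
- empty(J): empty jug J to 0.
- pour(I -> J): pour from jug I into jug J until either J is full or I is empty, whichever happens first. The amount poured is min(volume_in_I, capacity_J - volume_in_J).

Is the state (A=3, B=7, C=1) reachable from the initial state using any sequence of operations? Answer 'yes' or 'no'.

Answer: no

Derivation:
BFS explored all 128 reachable states.
Reachable set includes: (0,0,0), (0,0,2), (0,0,4), (0,0,6), (0,0,8), (0,0,10), (0,0,12), (0,2,0), (0,2,2), (0,2,4), (0,2,6), (0,2,8) ...
Target (A=3, B=7, C=1) not in reachable set → no.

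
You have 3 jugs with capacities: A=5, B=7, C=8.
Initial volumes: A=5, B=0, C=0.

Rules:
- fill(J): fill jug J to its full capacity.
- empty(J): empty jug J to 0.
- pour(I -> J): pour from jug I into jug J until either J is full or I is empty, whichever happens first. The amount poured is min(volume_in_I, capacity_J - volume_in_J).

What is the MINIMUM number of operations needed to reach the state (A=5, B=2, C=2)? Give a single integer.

BFS from (A=5, B=0, C=0). One shortest path:
  1. empty(A) -> (A=0 B=0 C=0)
  2. fill(B) -> (A=0 B=7 C=0)
  3. pour(B -> A) -> (A=5 B=2 C=0)
  4. empty(A) -> (A=0 B=2 C=0)
  5. pour(B -> C) -> (A=0 B=0 C=2)
  6. fill(B) -> (A=0 B=7 C=2)
  7. pour(B -> A) -> (A=5 B=2 C=2)
Reached target in 7 moves.

Answer: 7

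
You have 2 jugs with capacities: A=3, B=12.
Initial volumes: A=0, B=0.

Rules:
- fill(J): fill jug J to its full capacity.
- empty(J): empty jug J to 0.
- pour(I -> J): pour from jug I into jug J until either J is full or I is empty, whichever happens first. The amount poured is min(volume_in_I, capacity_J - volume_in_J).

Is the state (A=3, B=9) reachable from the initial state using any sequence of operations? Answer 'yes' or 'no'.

Answer: yes

Derivation:
BFS from (A=0, B=0):
  1. fill(B) -> (A=0 B=12)
  2. pour(B -> A) -> (A=3 B=9)
Target reached → yes.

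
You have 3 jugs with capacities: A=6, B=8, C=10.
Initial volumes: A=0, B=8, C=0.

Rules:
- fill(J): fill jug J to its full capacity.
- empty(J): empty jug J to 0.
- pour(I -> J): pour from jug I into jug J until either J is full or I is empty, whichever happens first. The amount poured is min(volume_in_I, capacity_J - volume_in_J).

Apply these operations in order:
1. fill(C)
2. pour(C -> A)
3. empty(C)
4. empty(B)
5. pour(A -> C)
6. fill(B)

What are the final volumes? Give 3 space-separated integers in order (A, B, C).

Step 1: fill(C) -> (A=0 B=8 C=10)
Step 2: pour(C -> A) -> (A=6 B=8 C=4)
Step 3: empty(C) -> (A=6 B=8 C=0)
Step 4: empty(B) -> (A=6 B=0 C=0)
Step 5: pour(A -> C) -> (A=0 B=0 C=6)
Step 6: fill(B) -> (A=0 B=8 C=6)

Answer: 0 8 6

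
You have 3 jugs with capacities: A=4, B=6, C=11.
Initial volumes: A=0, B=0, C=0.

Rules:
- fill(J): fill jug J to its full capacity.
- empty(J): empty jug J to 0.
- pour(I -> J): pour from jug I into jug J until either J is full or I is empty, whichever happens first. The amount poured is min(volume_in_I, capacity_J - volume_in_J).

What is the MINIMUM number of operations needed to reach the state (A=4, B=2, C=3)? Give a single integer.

Answer: 7

Derivation:
BFS from (A=0, B=0, C=0). One shortest path:
  1. fill(A) -> (A=4 B=0 C=0)
  2. fill(C) -> (A=4 B=0 C=11)
  3. pour(A -> B) -> (A=0 B=4 C=11)
  4. pour(C -> B) -> (A=0 B=6 C=9)
  5. empty(B) -> (A=0 B=0 C=9)
  6. pour(C -> B) -> (A=0 B=6 C=3)
  7. pour(B -> A) -> (A=4 B=2 C=3)
Reached target in 7 moves.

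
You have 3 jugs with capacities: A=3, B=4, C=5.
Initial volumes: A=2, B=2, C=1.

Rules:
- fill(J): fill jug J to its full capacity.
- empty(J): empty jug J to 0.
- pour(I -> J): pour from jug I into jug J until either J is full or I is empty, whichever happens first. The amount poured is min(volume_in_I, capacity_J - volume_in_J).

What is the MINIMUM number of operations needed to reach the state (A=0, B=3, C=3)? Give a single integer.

BFS from (A=2, B=2, C=1). One shortest path:
  1. fill(A) -> (A=3 B=2 C=1)
  2. pour(B -> C) -> (A=3 B=0 C=3)
  3. pour(A -> B) -> (A=0 B=3 C=3)
Reached target in 3 moves.

Answer: 3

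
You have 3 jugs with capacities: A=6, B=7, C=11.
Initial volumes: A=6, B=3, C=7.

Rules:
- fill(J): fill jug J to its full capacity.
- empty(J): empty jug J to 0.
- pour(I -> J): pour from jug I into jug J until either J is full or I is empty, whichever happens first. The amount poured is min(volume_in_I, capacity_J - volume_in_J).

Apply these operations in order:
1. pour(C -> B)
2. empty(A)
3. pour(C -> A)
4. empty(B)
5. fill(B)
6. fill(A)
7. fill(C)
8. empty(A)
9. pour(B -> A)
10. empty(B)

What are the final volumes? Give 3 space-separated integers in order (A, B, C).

Answer: 6 0 11

Derivation:
Step 1: pour(C -> B) -> (A=6 B=7 C=3)
Step 2: empty(A) -> (A=0 B=7 C=3)
Step 3: pour(C -> A) -> (A=3 B=7 C=0)
Step 4: empty(B) -> (A=3 B=0 C=0)
Step 5: fill(B) -> (A=3 B=7 C=0)
Step 6: fill(A) -> (A=6 B=7 C=0)
Step 7: fill(C) -> (A=6 B=7 C=11)
Step 8: empty(A) -> (A=0 B=7 C=11)
Step 9: pour(B -> A) -> (A=6 B=1 C=11)
Step 10: empty(B) -> (A=6 B=0 C=11)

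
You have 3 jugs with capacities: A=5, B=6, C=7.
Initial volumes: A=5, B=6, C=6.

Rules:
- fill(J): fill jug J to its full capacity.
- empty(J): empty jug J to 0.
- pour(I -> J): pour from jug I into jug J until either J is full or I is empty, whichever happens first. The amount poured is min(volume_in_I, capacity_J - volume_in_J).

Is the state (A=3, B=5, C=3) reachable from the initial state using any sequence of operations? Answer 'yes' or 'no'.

BFS explored all 216 reachable states.
Reachable set includes: (0,0,0), (0,0,1), (0,0,2), (0,0,3), (0,0,4), (0,0,5), (0,0,6), (0,0,7), (0,1,0), (0,1,1), (0,1,2), (0,1,3) ...
Target (A=3, B=5, C=3) not in reachable set → no.

Answer: no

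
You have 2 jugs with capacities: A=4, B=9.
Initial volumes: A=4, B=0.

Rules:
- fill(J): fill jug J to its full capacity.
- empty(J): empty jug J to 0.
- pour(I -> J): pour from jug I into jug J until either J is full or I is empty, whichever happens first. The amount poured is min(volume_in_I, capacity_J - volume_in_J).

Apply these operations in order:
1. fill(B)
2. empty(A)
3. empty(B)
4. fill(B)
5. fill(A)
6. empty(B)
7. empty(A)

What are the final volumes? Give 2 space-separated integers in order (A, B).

Answer: 0 0

Derivation:
Step 1: fill(B) -> (A=4 B=9)
Step 2: empty(A) -> (A=0 B=9)
Step 3: empty(B) -> (A=0 B=0)
Step 4: fill(B) -> (A=0 B=9)
Step 5: fill(A) -> (A=4 B=9)
Step 6: empty(B) -> (A=4 B=0)
Step 7: empty(A) -> (A=0 B=0)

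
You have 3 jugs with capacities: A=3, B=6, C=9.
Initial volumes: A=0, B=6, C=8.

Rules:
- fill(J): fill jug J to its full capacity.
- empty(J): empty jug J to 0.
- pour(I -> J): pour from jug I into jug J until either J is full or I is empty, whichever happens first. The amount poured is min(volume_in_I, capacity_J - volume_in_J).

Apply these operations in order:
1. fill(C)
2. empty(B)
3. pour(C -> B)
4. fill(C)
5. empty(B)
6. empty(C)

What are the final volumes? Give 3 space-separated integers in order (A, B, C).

Answer: 0 0 0

Derivation:
Step 1: fill(C) -> (A=0 B=6 C=9)
Step 2: empty(B) -> (A=0 B=0 C=9)
Step 3: pour(C -> B) -> (A=0 B=6 C=3)
Step 4: fill(C) -> (A=0 B=6 C=9)
Step 5: empty(B) -> (A=0 B=0 C=9)
Step 6: empty(C) -> (A=0 B=0 C=0)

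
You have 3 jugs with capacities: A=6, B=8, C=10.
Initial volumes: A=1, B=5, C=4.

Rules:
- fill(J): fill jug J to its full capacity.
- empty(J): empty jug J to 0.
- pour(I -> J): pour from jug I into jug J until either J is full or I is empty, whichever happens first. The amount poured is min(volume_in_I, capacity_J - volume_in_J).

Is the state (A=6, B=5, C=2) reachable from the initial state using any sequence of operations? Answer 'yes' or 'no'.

BFS from (A=1, B=5, C=4):
  1. fill(B) -> (A=1 B=8 C=4)
  2. pour(B -> C) -> (A=1 B=2 C=10)
  3. pour(B -> A) -> (A=3 B=0 C=10)
  4. pour(C -> B) -> (A=3 B=8 C=2)
  5. pour(B -> A) -> (A=6 B=5 C=2)
Target reached → yes.

Answer: yes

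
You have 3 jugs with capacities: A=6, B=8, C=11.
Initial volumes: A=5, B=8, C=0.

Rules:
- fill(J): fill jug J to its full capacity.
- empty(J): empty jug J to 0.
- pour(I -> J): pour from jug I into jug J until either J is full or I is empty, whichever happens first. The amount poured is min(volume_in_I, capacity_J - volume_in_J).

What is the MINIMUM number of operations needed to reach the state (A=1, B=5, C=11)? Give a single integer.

BFS from (A=5, B=8, C=0). One shortest path:
  1. empty(B) -> (A=5 B=0 C=0)
  2. pour(A -> B) -> (A=0 B=5 C=0)
  3. fill(A) -> (A=6 B=5 C=0)
  4. pour(A -> C) -> (A=0 B=5 C=6)
  5. fill(A) -> (A=6 B=5 C=6)
  6. pour(A -> C) -> (A=1 B=5 C=11)
Reached target in 6 moves.

Answer: 6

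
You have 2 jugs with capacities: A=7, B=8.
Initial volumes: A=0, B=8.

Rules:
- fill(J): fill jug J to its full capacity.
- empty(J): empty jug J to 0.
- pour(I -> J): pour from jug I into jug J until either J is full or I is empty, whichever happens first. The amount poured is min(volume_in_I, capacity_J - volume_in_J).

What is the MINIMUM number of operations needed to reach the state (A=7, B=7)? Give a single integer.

Answer: 4

Derivation:
BFS from (A=0, B=8). One shortest path:
  1. fill(A) -> (A=7 B=8)
  2. empty(B) -> (A=7 B=0)
  3. pour(A -> B) -> (A=0 B=7)
  4. fill(A) -> (A=7 B=7)
Reached target in 4 moves.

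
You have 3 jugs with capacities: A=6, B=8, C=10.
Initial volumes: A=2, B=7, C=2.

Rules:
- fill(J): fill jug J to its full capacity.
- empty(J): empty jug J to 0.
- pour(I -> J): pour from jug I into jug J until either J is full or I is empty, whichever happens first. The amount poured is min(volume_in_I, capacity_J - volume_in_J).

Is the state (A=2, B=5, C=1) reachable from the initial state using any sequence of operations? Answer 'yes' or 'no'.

BFS explored all 285 reachable states.
Reachable set includes: (0,0,0), (0,0,1), (0,0,2), (0,0,3), (0,0,4), (0,0,5), (0,0,6), (0,0,7), (0,0,8), (0,0,9), (0,0,10), (0,1,0) ...
Target (A=2, B=5, C=1) not in reachable set → no.

Answer: no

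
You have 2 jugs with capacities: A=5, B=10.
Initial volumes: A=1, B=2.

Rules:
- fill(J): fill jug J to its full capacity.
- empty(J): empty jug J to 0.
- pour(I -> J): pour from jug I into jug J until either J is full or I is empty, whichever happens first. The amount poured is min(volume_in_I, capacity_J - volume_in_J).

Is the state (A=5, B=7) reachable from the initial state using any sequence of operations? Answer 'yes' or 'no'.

Answer: yes

Derivation:
BFS from (A=1, B=2):
  1. fill(A) -> (A=5 B=2)
  2. pour(A -> B) -> (A=0 B=7)
  3. fill(A) -> (A=5 B=7)
Target reached → yes.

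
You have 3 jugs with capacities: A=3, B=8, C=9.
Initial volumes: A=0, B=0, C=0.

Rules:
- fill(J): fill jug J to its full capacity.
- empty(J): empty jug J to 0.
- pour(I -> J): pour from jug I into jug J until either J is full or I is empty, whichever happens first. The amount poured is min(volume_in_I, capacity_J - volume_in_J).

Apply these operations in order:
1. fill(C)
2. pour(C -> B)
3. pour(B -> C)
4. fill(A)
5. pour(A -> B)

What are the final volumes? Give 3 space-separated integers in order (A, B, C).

Answer: 0 3 9

Derivation:
Step 1: fill(C) -> (A=0 B=0 C=9)
Step 2: pour(C -> B) -> (A=0 B=8 C=1)
Step 3: pour(B -> C) -> (A=0 B=0 C=9)
Step 4: fill(A) -> (A=3 B=0 C=9)
Step 5: pour(A -> B) -> (A=0 B=3 C=9)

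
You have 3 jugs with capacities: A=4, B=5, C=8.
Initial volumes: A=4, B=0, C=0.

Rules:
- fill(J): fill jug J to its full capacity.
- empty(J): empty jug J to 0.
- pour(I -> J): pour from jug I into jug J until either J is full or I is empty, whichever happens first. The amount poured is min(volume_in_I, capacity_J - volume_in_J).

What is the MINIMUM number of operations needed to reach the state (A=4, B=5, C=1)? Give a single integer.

BFS from (A=4, B=0, C=0). One shortest path:
  1. empty(A) -> (A=0 B=0 C=0)
  2. fill(B) -> (A=0 B=5 C=0)
  3. pour(B -> A) -> (A=4 B=1 C=0)
  4. pour(B -> C) -> (A=4 B=0 C=1)
  5. fill(B) -> (A=4 B=5 C=1)
Reached target in 5 moves.

Answer: 5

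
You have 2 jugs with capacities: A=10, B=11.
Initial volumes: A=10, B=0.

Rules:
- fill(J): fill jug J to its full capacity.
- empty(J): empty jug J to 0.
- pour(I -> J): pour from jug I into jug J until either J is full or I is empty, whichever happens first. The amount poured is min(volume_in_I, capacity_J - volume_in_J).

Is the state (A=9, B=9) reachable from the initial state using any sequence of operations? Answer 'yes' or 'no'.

BFS explored all 42 reachable states.
Reachable set includes: (0,0), (0,1), (0,2), (0,3), (0,4), (0,5), (0,6), (0,7), (0,8), (0,9), (0,10), (0,11) ...
Target (A=9, B=9) not in reachable set → no.

Answer: no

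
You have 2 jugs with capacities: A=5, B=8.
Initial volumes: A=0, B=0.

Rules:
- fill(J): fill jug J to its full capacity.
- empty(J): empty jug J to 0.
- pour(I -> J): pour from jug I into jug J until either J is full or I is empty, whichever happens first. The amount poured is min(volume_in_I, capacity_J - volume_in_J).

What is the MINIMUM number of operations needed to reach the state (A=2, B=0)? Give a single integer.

BFS from (A=0, B=0). One shortest path:
  1. fill(A) -> (A=5 B=0)
  2. pour(A -> B) -> (A=0 B=5)
  3. fill(A) -> (A=5 B=5)
  4. pour(A -> B) -> (A=2 B=8)
  5. empty(B) -> (A=2 B=0)
Reached target in 5 moves.

Answer: 5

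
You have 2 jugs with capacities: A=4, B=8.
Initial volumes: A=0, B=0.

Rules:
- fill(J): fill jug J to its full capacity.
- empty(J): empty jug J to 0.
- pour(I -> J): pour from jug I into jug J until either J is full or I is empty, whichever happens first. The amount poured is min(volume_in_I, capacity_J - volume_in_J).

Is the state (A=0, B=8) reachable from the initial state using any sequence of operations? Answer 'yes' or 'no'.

BFS from (A=0, B=0):
  1. fill(B) -> (A=0 B=8)
Target reached → yes.

Answer: yes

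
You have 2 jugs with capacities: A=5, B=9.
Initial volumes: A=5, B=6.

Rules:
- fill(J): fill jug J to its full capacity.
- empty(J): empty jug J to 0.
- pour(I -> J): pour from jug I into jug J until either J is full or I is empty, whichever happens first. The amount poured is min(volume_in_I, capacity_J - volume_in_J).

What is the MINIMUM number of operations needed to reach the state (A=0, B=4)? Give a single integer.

Answer: 4

Derivation:
BFS from (A=5, B=6). One shortest path:
  1. empty(A) -> (A=0 B=6)
  2. fill(B) -> (A=0 B=9)
  3. pour(B -> A) -> (A=5 B=4)
  4. empty(A) -> (A=0 B=4)
Reached target in 4 moves.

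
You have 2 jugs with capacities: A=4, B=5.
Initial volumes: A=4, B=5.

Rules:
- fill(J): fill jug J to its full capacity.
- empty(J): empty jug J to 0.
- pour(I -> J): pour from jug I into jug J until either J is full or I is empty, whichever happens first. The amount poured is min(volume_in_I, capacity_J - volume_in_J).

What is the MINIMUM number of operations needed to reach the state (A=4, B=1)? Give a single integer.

BFS from (A=4, B=5). One shortest path:
  1. empty(A) -> (A=0 B=5)
  2. pour(B -> A) -> (A=4 B=1)
Reached target in 2 moves.

Answer: 2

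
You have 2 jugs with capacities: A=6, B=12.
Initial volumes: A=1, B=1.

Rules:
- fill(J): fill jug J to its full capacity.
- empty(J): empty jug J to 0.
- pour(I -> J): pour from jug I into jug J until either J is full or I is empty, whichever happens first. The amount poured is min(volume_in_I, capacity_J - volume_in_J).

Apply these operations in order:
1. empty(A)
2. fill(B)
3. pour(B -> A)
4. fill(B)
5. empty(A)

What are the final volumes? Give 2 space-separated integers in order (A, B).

Answer: 0 12

Derivation:
Step 1: empty(A) -> (A=0 B=1)
Step 2: fill(B) -> (A=0 B=12)
Step 3: pour(B -> A) -> (A=6 B=6)
Step 4: fill(B) -> (A=6 B=12)
Step 5: empty(A) -> (A=0 B=12)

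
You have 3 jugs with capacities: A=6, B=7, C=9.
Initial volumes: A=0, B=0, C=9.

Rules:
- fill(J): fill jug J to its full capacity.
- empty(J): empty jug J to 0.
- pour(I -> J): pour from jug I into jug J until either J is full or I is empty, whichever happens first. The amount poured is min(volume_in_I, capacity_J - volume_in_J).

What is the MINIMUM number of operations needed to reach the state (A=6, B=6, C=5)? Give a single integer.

Answer: 7

Derivation:
BFS from (A=0, B=0, C=9). One shortest path:
  1. fill(A) -> (A=6 B=0 C=9)
  2. pour(C -> B) -> (A=6 B=7 C=2)
  3. empty(B) -> (A=6 B=0 C=2)
  4. pour(A -> B) -> (A=0 B=6 C=2)
  5. pour(C -> A) -> (A=2 B=6 C=0)
  6. fill(C) -> (A=2 B=6 C=9)
  7. pour(C -> A) -> (A=6 B=6 C=5)
Reached target in 7 moves.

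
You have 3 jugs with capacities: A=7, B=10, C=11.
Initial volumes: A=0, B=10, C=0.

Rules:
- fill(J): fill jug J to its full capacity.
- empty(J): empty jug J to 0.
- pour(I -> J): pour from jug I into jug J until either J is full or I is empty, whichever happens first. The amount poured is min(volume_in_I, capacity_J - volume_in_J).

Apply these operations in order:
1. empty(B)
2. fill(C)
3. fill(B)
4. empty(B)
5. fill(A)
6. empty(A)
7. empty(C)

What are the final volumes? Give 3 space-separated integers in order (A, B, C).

Answer: 0 0 0

Derivation:
Step 1: empty(B) -> (A=0 B=0 C=0)
Step 2: fill(C) -> (A=0 B=0 C=11)
Step 3: fill(B) -> (A=0 B=10 C=11)
Step 4: empty(B) -> (A=0 B=0 C=11)
Step 5: fill(A) -> (A=7 B=0 C=11)
Step 6: empty(A) -> (A=0 B=0 C=11)
Step 7: empty(C) -> (A=0 B=0 C=0)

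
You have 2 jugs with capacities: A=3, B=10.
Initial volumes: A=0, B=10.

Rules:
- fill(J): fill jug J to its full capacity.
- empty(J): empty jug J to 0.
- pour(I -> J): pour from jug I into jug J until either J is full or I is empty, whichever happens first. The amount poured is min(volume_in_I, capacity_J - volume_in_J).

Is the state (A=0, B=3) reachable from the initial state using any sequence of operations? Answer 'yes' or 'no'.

Answer: yes

Derivation:
BFS from (A=0, B=10):
  1. fill(A) -> (A=3 B=10)
  2. empty(B) -> (A=3 B=0)
  3. pour(A -> B) -> (A=0 B=3)
Target reached → yes.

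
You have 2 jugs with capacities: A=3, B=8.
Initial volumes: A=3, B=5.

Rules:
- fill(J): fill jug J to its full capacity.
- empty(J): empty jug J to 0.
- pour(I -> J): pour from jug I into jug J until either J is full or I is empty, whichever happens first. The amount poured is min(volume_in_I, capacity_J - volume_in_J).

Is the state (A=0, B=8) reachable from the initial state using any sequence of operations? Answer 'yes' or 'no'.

Answer: yes

Derivation:
BFS from (A=3, B=5):
  1. pour(A -> B) -> (A=0 B=8)
Target reached → yes.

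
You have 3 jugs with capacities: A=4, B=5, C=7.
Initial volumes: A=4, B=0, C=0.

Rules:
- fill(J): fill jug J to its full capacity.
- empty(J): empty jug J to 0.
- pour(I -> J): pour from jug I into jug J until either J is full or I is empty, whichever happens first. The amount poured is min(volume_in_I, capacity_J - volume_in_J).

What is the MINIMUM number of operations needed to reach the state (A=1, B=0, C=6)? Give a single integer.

Answer: 6

Derivation:
BFS from (A=4, B=0, C=0). One shortest path:
  1. empty(A) -> (A=0 B=0 C=0)
  2. fill(C) -> (A=0 B=0 C=7)
  3. pour(C -> B) -> (A=0 B=5 C=2)
  4. pour(B -> A) -> (A=4 B=1 C=2)
  5. pour(A -> C) -> (A=0 B=1 C=6)
  6. pour(B -> A) -> (A=1 B=0 C=6)
Reached target in 6 moves.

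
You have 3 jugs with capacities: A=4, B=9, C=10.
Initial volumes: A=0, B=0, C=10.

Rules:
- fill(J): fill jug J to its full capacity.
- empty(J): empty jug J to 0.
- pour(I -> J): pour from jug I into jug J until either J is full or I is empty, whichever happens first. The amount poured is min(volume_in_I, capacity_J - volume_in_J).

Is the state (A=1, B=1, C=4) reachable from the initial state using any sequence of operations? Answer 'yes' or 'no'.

Answer: no

Derivation:
BFS explored all 334 reachable states.
Reachable set includes: (0,0,0), (0,0,1), (0,0,2), (0,0,3), (0,0,4), (0,0,5), (0,0,6), (0,0,7), (0,0,8), (0,0,9), (0,0,10), (0,1,0) ...
Target (A=1, B=1, C=4) not in reachable set → no.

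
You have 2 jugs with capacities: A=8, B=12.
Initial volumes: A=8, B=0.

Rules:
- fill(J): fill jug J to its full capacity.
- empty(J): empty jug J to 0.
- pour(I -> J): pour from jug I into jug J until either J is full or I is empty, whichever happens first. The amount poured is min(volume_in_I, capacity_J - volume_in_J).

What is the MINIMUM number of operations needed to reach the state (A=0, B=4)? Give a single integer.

BFS from (A=8, B=0). One shortest path:
  1. empty(A) -> (A=0 B=0)
  2. fill(B) -> (A=0 B=12)
  3. pour(B -> A) -> (A=8 B=4)
  4. empty(A) -> (A=0 B=4)
Reached target in 4 moves.

Answer: 4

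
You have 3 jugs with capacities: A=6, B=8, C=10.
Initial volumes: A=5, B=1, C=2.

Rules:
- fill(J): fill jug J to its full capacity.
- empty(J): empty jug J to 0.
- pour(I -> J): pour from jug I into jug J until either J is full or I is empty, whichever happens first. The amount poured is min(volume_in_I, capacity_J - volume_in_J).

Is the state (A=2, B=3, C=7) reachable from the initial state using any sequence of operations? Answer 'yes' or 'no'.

Answer: no

Derivation:
BFS explored all 379 reachable states.
Reachable set includes: (0,0,0), (0,0,1), (0,0,2), (0,0,3), (0,0,4), (0,0,5), (0,0,6), (0,0,7), (0,0,8), (0,0,9), (0,0,10), (0,1,0) ...
Target (A=2, B=3, C=7) not in reachable set → no.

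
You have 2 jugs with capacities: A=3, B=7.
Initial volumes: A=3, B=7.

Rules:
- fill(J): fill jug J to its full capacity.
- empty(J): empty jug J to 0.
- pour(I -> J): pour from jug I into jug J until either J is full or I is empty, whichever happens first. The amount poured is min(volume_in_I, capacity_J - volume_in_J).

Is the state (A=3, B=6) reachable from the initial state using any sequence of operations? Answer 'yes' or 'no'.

BFS from (A=3, B=7):
  1. empty(B) -> (A=3 B=0)
  2. pour(A -> B) -> (A=0 B=3)
  3. fill(A) -> (A=3 B=3)
  4. pour(A -> B) -> (A=0 B=6)
  5. fill(A) -> (A=3 B=6)
Target reached → yes.

Answer: yes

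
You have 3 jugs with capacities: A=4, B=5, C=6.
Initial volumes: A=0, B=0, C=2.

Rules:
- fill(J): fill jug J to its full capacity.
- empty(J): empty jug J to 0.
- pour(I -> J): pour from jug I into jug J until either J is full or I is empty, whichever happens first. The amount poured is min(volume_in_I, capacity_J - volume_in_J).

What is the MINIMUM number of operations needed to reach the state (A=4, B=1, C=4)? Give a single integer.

BFS from (A=0, B=0, C=2). One shortest path:
  1. fill(A) -> (A=4 B=0 C=2)
  2. fill(B) -> (A=4 B=5 C=2)
  3. empty(C) -> (A=4 B=5 C=0)
  4. pour(A -> C) -> (A=0 B=5 C=4)
  5. pour(B -> A) -> (A=4 B=1 C=4)
Reached target in 5 moves.

Answer: 5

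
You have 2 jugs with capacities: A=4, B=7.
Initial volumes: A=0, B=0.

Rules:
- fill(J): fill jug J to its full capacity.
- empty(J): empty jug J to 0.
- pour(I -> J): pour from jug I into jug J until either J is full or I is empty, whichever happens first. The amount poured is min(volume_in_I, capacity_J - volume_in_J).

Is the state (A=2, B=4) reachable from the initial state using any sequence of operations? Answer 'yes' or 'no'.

BFS explored all 22 reachable states.
Reachable set includes: (0,0), (0,1), (0,2), (0,3), (0,4), (0,5), (0,6), (0,7), (1,0), (1,7), (2,0), (2,7) ...
Target (A=2, B=4) not in reachable set → no.

Answer: no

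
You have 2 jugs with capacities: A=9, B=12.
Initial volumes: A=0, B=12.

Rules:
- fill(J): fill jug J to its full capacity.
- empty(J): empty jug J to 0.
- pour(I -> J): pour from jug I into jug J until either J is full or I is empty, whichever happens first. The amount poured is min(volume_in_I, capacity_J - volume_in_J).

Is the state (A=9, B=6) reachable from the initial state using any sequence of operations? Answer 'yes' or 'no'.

Answer: yes

Derivation:
BFS from (A=0, B=12):
  1. pour(B -> A) -> (A=9 B=3)
  2. empty(A) -> (A=0 B=3)
  3. pour(B -> A) -> (A=3 B=0)
  4. fill(B) -> (A=3 B=12)
  5. pour(B -> A) -> (A=9 B=6)
Target reached → yes.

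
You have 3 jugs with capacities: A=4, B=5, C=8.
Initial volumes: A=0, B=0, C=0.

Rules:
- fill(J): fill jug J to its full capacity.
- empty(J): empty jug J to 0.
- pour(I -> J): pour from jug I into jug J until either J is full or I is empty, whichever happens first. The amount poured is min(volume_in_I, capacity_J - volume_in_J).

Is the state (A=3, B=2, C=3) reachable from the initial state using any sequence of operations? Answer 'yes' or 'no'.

Answer: no

Derivation:
BFS explored all 186 reachable states.
Reachable set includes: (0,0,0), (0,0,1), (0,0,2), (0,0,3), (0,0,4), (0,0,5), (0,0,6), (0,0,7), (0,0,8), (0,1,0), (0,1,1), (0,1,2) ...
Target (A=3, B=2, C=3) not in reachable set → no.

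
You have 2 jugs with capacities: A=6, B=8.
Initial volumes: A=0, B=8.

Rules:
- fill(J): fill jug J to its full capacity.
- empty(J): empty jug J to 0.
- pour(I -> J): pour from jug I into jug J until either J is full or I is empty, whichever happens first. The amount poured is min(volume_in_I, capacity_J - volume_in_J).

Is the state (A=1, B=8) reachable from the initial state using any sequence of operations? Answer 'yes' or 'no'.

BFS explored all 14 reachable states.
Reachable set includes: (0,0), (0,2), (0,4), (0,6), (0,8), (2,0), (2,8), (4,0), (4,8), (6,0), (6,2), (6,4) ...
Target (A=1, B=8) not in reachable set → no.

Answer: no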